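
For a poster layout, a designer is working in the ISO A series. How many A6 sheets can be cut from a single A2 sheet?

16

Each ISO step halves the sheet: 1 × A2 → 2 × A3 → 4 × A4 → 8 × A5 → …
From A2 to A6 is 4 halving steps: 2^4 = 16.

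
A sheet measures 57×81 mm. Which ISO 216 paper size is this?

C8 (57 × 81 mm)

Aspect ratio 81/57 ≈ 1.421 — close to the ISO √2 ≈ 1.414.
In the C-series (envelope sizes, between A and B): C8 = 57 × 81 mm.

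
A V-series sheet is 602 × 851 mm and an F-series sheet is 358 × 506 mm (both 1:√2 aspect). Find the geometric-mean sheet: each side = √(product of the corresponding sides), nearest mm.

464 × 656 mm

Short side: √(602 · 358) = √215516 ≈ 464.2 → 464 mm
Long side: √(851 · 506) = √430606 ≈ 656.2 → 656 mm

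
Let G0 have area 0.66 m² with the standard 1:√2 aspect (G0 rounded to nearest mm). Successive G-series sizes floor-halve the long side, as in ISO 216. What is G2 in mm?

Let G0's short side be w mm. w · w√2 = 0.66 m² = 660,000 mm², so w ≈ 683.1 mm and w√2 ≈ 966.1 mm → G0 = 683 × 966 mm.
G1: ⌊966/2⌋ × 683 = 483 × 683 mm
G2: ⌊683/2⌋ × 483 = 341 × 483 mm

341 × 483 mm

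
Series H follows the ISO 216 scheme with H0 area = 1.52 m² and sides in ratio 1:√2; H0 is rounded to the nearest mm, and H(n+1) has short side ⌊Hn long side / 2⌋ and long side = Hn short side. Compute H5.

Let H0's short side be w mm. w · w√2 = 1.52 m² = 1,520,000 mm², so w ≈ 1036.7 mm and w√2 ≈ 1466.2 mm → H0 = 1037 × 1466 mm.
H1: ⌊1466/2⌋ × 1037 = 733 × 1037 mm
H2: ⌊1037/2⌋ × 733 = 518 × 733 mm
H3: ⌊733/2⌋ × 518 = 366 × 518 mm
H4: ⌊518/2⌋ × 366 = 259 × 366 mm
H5: ⌊366/2⌋ × 259 = 183 × 259 mm

183 × 259 mm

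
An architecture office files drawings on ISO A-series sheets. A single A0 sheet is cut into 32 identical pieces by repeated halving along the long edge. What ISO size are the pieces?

A5

32 = 2^5, so 5 halving steps.
A0 → A1 → … → A5 after 5 steps.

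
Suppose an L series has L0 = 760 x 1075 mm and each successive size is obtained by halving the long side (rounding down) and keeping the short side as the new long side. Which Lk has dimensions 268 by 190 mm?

L0: 760 × 1075 mm
L1: 537 × 760 mm
L2: 380 × 537 mm
L3: 268 × 380 mm
L4: 190 × 268 mm
L5: 134 × 190 mm
→ matches L4.

L4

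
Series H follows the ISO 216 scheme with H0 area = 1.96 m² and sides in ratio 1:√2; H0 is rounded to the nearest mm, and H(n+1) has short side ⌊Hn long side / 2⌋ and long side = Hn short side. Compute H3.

Let H0's short side be w mm. w · w√2 = 1.96 m² = 1,960,000 mm², so w ≈ 1177.3 mm and w√2 ≈ 1664.9 mm → H0 = 1177 × 1665 mm.
H1: ⌊1665/2⌋ × 1177 = 832 × 1177 mm
H2: ⌊1177/2⌋ × 832 = 588 × 832 mm
H3: ⌊832/2⌋ × 588 = 416 × 588 mm

416 × 588 mm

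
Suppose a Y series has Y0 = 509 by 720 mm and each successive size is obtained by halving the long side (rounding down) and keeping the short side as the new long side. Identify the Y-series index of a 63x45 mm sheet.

Y0: 509 × 720 mm
Y1: 360 × 509 mm
Y2: 254 × 360 mm
Y3: 180 × 254 mm
Y4: 127 × 180 mm
Y5: 90 × 127 mm
Y6: 63 × 90 mm
Y7: 45 × 63 mm
Y8: 31 × 45 mm
→ matches Y7.

Y7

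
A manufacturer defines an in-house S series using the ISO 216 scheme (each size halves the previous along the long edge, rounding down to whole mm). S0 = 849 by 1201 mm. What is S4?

212 × 300 mm

S1 = 600 × 849 mm (from S0 by 1 halving).
S2: ⌊849/2⌋ × 600 = 424 × 600 mm
S3: ⌊600/2⌋ × 424 = 300 × 424 mm
S4: ⌊424/2⌋ × 300 = 212 × 300 mm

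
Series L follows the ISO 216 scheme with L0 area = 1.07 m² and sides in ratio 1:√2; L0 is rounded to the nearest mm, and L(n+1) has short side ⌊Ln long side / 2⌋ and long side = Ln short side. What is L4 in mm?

Let L0's short side be w mm. w · w√2 = 1.07 m² = 1,070,000 mm², so w ≈ 869.8 mm and w√2 ≈ 1230.1 mm → L0 = 870 × 1230 mm.
L1: ⌊1230/2⌋ × 870 = 615 × 870 mm
L2: ⌊870/2⌋ × 615 = 435 × 615 mm
L3: ⌊615/2⌋ × 435 = 307 × 435 mm
L4: ⌊435/2⌋ × 307 = 217 × 307 mm

217 × 307 mm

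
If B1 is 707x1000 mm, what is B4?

250 × 353 mm

B2: ⌊1000/2⌋ × 707 = 500 × 707 mm
B3: ⌊707/2⌋ × 500 = 353 × 500 mm
B4: ⌊500/2⌋ × 353 = 250 × 353 mm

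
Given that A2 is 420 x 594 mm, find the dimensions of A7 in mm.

74 × 105 mm

A3: ⌊594/2⌋ × 420 = 297 × 420 mm
A4: ⌊420/2⌋ × 297 = 210 × 297 mm
A5: ⌊297/2⌋ × 210 = 148 × 210 mm
A6: ⌊210/2⌋ × 148 = 105 × 148 mm
A7: ⌊148/2⌋ × 105 = 74 × 105 mm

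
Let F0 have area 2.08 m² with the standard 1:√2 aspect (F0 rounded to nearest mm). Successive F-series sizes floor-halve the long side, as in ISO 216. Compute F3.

Let F0's short side be w mm. w · w√2 = 2.08 m² = 2,080,000 mm², so w ≈ 1212.8 mm and w√2 ≈ 1715.1 mm → F0 = 1213 × 1715 mm.
F1: ⌊1715/2⌋ × 1213 = 857 × 1213 mm
F2: ⌊1213/2⌋ × 857 = 606 × 857 mm
F3: ⌊857/2⌋ × 606 = 428 × 606 mm

428 × 606 mm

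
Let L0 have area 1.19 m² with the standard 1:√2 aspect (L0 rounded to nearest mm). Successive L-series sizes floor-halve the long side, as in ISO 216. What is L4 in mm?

229 × 324 mm

Let L0's short side be w mm. w · w√2 = 1.19 m² = 1,190,000 mm², so w ≈ 917.3 mm and w√2 ≈ 1297.3 mm → L0 = 917 × 1297 mm.
L1: ⌊1297/2⌋ × 917 = 648 × 917 mm
L2: ⌊917/2⌋ × 648 = 458 × 648 mm
L3: ⌊648/2⌋ × 458 = 324 × 458 mm
L4: ⌊458/2⌋ × 324 = 229 × 324 mm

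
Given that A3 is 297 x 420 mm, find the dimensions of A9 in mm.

A4: ⌊420/2⌋ × 297 = 210 × 297 mm
A5: ⌊297/2⌋ × 210 = 148 × 210 mm
A6: ⌊210/2⌋ × 148 = 105 × 148 mm
A7: ⌊148/2⌋ × 105 = 74 × 105 mm
A8: ⌊105/2⌋ × 74 = 52 × 74 mm
A9: ⌊74/2⌋ × 52 = 37 × 52 mm

37 × 52 mm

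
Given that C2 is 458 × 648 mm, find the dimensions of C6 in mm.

114 × 162 mm

C3: ⌊648/2⌋ × 458 = 324 × 458 mm
C4: ⌊458/2⌋ × 324 = 229 × 324 mm
C5: ⌊324/2⌋ × 229 = 162 × 229 mm
C6: ⌊229/2⌋ × 162 = 114 × 162 mm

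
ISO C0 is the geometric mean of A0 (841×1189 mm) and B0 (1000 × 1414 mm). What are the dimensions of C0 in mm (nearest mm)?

917 × 1297 mm

Short: √(841 · 1000) = √841000 ≈ 917.1 mm.
Long: √(1189 · 1414) = √1681246 ≈ 1296.6 mm.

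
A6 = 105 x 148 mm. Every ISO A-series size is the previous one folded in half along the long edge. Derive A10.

A7: ⌊148/2⌋ × 105 = 74 × 105 mm
A8: ⌊105/2⌋ × 74 = 52 × 74 mm
A9: ⌊74/2⌋ × 52 = 37 × 52 mm
A10: ⌊52/2⌋ × 37 = 26 × 37 mm

26 × 37 mm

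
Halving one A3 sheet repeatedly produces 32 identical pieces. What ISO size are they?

A8

32 = 2^5, so 5 halving steps.
A3 → A4 → … → A8 after 5 steps.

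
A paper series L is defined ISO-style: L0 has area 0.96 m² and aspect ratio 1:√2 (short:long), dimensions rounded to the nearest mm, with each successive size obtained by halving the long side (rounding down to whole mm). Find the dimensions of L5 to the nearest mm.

Let L0's short side be w mm. w · w√2 = 0.96 m² = 960,000 mm², so w ≈ 823.9 mm and w√2 ≈ 1165.2 mm → L0 = 824 × 1165 mm.
L1: ⌊1165/2⌋ × 824 = 582 × 824 mm
L2: ⌊824/2⌋ × 582 = 412 × 582 mm
L3: ⌊582/2⌋ × 412 = 291 × 412 mm
L4: ⌊412/2⌋ × 291 = 206 × 291 mm
L5: ⌊291/2⌋ × 206 = 145 × 206 mm

145 × 206 mm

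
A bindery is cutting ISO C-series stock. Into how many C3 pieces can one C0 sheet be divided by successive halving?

Each ISO step halves the sheet: 1 × C0 → 2 × C1 → 4 × C2 → 8 × C3
From C0 to C3 is 3 halving steps: 2^3 = 8.

8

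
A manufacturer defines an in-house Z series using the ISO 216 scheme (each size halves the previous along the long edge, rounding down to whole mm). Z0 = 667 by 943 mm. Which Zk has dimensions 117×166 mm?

Z5

Z0: 667 × 943 mm
Z1: 471 × 667 mm
Z2: 333 × 471 mm
Z3: 235 × 333 mm
Z4: 166 × 235 mm
Z5: 117 × 166 mm
Z6: 83 × 117 mm
→ matches Z5.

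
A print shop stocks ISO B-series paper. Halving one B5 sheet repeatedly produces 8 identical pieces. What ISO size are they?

B8

8 = 2^3, so 3 halving steps.
B5 → B6 → … → B8 after 3 steps.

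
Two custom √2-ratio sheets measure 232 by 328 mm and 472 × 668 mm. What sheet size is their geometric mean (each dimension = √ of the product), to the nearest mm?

331 × 468 mm

Short side: √(232 · 472) = √109504 ≈ 330.9 → 331 mm
Long side: √(328 · 668) = √219104 ≈ 468.1 → 468 mm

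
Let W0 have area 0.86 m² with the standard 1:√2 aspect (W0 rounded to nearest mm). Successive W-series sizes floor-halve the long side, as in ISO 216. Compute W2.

Let W0's short side be w mm. w · w√2 = 0.86 m² = 860,000 mm², so w ≈ 779.8 mm and w√2 ≈ 1102.8 mm → W0 = 780 × 1103 mm.
W1: ⌊1103/2⌋ × 780 = 551 × 780 mm
W2: ⌊780/2⌋ × 551 = 390 × 551 mm

390 × 551 mm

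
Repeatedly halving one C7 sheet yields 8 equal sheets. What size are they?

C10

8 = 2^3, so 3 halving steps.
C7 → C8 → … → C10 after 3 steps.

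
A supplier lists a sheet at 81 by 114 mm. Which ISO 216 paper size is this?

C7 (81 × 114 mm)

Aspect ratio 114/81 ≈ 1.407 — close to the ISO √2 ≈ 1.414.
In the C-series (envelope sizes, between A and B): C7 = 81 × 114 mm.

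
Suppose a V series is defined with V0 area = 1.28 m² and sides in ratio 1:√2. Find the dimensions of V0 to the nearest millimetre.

Let the short side be w mm. Then w · w√2 = 1.28 m² = 1,280,000 mm².
w² = 1,280,000/√2, so w ≈ 951.4 mm; long side = w√2 ≈ 1345.4 mm.

951 × 1345 mm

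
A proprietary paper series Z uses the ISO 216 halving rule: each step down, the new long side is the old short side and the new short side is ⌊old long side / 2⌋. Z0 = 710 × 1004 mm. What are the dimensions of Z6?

88 × 125 mm

Z1: ⌊1004/2⌋ × 710 = 502 × 710 mm
Z2: ⌊710/2⌋ × 502 = 355 × 502 mm
Z3: ⌊502/2⌋ × 355 = 251 × 355 mm
Z4: ⌊355/2⌋ × 251 = 177 × 251 mm
Z5: ⌊251/2⌋ × 177 = 125 × 177 mm
Z6: ⌊177/2⌋ × 125 = 88 × 125 mm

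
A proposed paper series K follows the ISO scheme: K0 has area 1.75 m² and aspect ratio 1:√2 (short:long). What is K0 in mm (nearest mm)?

Let the short side be w mm. Then w · w√2 = 1.75 m² = 1,750,000 mm².
w² = 1,750,000/√2, so w ≈ 1112.4 mm; long side = w√2 ≈ 1573.2 mm.

1112 × 1573 mm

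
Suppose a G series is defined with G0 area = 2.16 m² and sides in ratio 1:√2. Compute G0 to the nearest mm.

1236 × 1748 mm

Let the short side be w mm. Then w · w√2 = 2.16 m² = 2,160,000 mm².
w² = 2,160,000/√2, so w ≈ 1235.9 mm; long side = w√2 ≈ 1747.8 mm.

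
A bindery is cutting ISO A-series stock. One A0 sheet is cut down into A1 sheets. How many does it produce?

A0 = 841 × 1189 mm; A1 = 594 × 841 mm.
Each halving step doubles the count; 1 step from A0 to A1.
2^1 = 2.

2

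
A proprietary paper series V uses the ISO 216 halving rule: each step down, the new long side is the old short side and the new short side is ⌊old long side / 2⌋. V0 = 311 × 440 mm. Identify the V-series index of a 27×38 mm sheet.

V0: 311 × 440 mm
V1: 220 × 311 mm
V2: 155 × 220 mm
V3: 110 × 155 mm
V4: 77 × 110 mm
V5: 55 × 77 mm
V6: 38 × 55 mm
V7: 27 × 38 mm
V8: 19 × 27 mm
→ matches V7.

V7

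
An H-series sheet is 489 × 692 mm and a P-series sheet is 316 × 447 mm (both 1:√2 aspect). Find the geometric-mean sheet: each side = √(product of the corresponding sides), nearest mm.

Short side: √(489 · 316) = √154524 ≈ 393.1 → 393 mm
Long side: √(692 · 447) = √309324 ≈ 556.2 → 556 mm

393 × 556 mm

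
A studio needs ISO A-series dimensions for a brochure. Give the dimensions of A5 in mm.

A0 = 841 × 1189 mm (A0 has area 1 m², aspect 1:√2).
A1: ⌊1189/2⌋ × 841 = 594 × 841 mm
A2: ⌊841/2⌋ × 594 = 420 × 594 mm
A3: ⌊594/2⌋ × 420 = 297 × 420 mm
A4: ⌊420/2⌋ × 297 = 210 × 297 mm
A5: ⌊297/2⌋ × 210 = 148 × 210 mm

148 × 210 mm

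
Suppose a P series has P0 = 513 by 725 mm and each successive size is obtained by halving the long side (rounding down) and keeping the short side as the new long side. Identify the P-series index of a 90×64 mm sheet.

P0: 513 × 725 mm
P1: 362 × 513 mm
P2: 256 × 362 mm
P3: 181 × 256 mm
P4: 128 × 181 mm
P5: 90 × 128 mm
P6: 64 × 90 mm
P7: 45 × 64 mm
→ matches P6.

P6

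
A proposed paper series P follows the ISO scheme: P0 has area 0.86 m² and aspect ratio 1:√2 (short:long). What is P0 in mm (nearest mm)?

Let the short side be w mm. Then w · w√2 = 0.86 m² = 860,000 mm².
w² = 860,000/√2, so w ≈ 779.8 mm; long side = w√2 ≈ 1102.8 mm.

780 × 1103 mm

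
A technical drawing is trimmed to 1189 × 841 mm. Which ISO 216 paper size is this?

Aspect ratio 1189/841 ≈ 1.414 — close to the ISO √2 ≈ 1.414.
In the A-series (A0 area = 1 m²): A0 = 841 × 1189 mm.

A0 (841 × 1189 mm)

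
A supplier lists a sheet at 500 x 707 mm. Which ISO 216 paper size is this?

B2 (500 × 707 mm)

Aspect ratio 707/500 ≈ 1.414 — close to the ISO √2 ≈ 1.414.
In the B-series (B0 = 1000 × 1414 mm): B2 = 500 × 707 mm.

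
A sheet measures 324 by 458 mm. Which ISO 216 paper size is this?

C3 (324 × 458 mm)

Aspect ratio 458/324 ≈ 1.414 — close to the ISO √2 ≈ 1.414.
In the C-series (envelope sizes, between A and B): C3 = 324 × 458 mm.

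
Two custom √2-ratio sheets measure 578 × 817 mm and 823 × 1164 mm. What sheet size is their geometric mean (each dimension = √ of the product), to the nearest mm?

Short side: √(578 · 823) = √475694 ≈ 689.7 → 690 mm
Long side: √(817 · 1164) = √950988 ≈ 975.2 → 975 mm

690 × 975 mm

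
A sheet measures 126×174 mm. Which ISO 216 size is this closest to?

B6 (125 × 176 mm)

Aspect ratio 174/126 ≈ 1.381 (ISO target is √2 ≈ 1.414).
In the B-series (B0 = 1000 × 1414 mm): B6 = 125 × 176 mm.
Off by 3 mm total — nearest standard size.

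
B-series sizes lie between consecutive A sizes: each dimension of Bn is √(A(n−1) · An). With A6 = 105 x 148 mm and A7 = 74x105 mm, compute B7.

Short side: √(105 · 74) = √7770 ≈ 88.1 → 88 mm
Long side: √(148 · 105) = √15540 ≈ 124.7 → 125 mm

88 × 125 mm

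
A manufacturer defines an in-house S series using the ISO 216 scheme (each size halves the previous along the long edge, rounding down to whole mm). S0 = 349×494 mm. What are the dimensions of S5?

61 × 87 mm

S1: ⌊494/2⌋ × 349 = 247 × 349 mm
S2: ⌊349/2⌋ × 247 = 174 × 247 mm
S3: ⌊247/2⌋ × 174 = 123 × 174 mm
S4: ⌊174/2⌋ × 123 = 87 × 123 mm
S5: ⌊123/2⌋ × 87 = 61 × 87 mm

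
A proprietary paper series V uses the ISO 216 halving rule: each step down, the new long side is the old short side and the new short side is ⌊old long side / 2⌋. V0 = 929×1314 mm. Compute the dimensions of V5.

V1: ⌊1314/2⌋ × 929 = 657 × 929 mm
V2: ⌊929/2⌋ × 657 = 464 × 657 mm
V3: ⌊657/2⌋ × 464 = 328 × 464 mm
V4: ⌊464/2⌋ × 328 = 232 × 328 mm
V5: ⌊328/2⌋ × 232 = 164 × 232 mm

164 × 232 mm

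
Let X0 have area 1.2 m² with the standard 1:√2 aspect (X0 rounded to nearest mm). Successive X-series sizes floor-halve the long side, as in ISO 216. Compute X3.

Let X0's short side be w mm. w · w√2 = 1.2 m² = 1,200,000 mm², so w ≈ 921.2 mm and w√2 ≈ 1302.7 mm → X0 = 921 × 1303 mm.
X1: ⌊1303/2⌋ × 921 = 651 × 921 mm
X2: ⌊921/2⌋ × 651 = 460 × 651 mm
X3: ⌊651/2⌋ × 460 = 325 × 460 mm

325 × 460 mm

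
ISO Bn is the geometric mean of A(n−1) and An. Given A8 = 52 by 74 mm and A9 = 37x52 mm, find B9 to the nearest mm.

Short side: √(52 · 37) = √1924 ≈ 43.9 → 44 mm
Long side: √(74 · 52) = √3848 ≈ 62.0 → 62 mm

44 × 62 mm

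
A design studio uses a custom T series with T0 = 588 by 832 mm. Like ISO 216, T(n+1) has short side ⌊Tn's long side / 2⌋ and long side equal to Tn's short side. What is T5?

104 × 147 mm

T1 = 416 × 588 mm (from T0 by 1 halving).
T2: ⌊588/2⌋ × 416 = 294 × 416 mm
T3: ⌊416/2⌋ × 294 = 208 × 294 mm
T4: ⌊294/2⌋ × 208 = 147 × 208 mm
T5: ⌊208/2⌋ × 147 = 104 × 147 mm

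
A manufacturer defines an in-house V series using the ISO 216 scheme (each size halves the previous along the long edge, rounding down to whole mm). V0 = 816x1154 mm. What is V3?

V1: ⌊1154/2⌋ × 816 = 577 × 816 mm
V2: ⌊816/2⌋ × 577 = 408 × 577 mm
V3: ⌊577/2⌋ × 408 = 288 × 408 mm

288 × 408 mm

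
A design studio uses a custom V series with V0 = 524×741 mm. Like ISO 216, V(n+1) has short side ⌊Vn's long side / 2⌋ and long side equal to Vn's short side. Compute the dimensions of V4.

131 × 185 mm

V1: ⌊741/2⌋ × 524 = 370 × 524 mm
V2: ⌊524/2⌋ × 370 = 262 × 370 mm
V3: ⌊370/2⌋ × 262 = 185 × 262 mm
V4: ⌊262/2⌋ × 185 = 131 × 185 mm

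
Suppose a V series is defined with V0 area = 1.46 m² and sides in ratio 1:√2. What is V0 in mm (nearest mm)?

Let the short side be w mm. Then w · w√2 = 1.46 m² = 1,460,000 mm².
w² = 1,460,000/√2, so w ≈ 1016.1 mm; long side = w√2 ≈ 1436.9 mm.

1016 × 1437 mm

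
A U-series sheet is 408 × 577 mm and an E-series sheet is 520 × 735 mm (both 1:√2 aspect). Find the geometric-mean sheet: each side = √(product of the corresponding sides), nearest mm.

461 × 651 mm

Short side: √(408 · 520) = √212160 ≈ 460.6 → 461 mm
Long side: √(577 · 735) = √424095 ≈ 651.2 → 651 mm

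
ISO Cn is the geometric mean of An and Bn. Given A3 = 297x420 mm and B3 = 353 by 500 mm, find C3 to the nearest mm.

324 × 458 mm

Short side: √(297 · 353) = √104841 ≈ 323.8 → 324 mm
Long side: √(420 · 500) = √210000 ≈ 458.3 → 458 mm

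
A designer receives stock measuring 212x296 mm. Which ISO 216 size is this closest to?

Aspect ratio 296/212 ≈ 1.396 (ISO target is √2 ≈ 1.414).
In the A-series (A0 area = 1 m²): A4 = 210 × 297 mm.
Off by 3 mm total — nearest standard size.

A4 (210 × 297 mm)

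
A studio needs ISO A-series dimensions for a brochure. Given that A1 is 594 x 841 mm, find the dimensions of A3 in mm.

A2: ⌊841/2⌋ × 594 = 420 × 594 mm
A3: ⌊594/2⌋ × 420 = 297 × 420 mm

297 × 420 mm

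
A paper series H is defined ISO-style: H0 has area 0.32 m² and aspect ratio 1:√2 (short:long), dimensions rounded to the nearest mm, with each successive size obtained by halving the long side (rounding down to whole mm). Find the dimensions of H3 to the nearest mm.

168 × 238 mm

Let H0's short side be w mm. w · w√2 = 0.32 m² = 320,000 mm², so w ≈ 475.7 mm and w√2 ≈ 672.7 mm → H0 = 476 × 673 mm.
H1: ⌊673/2⌋ × 476 = 336 × 476 mm
H2: ⌊476/2⌋ × 336 = 238 × 336 mm
H3: ⌊336/2⌋ × 238 = 168 × 238 mm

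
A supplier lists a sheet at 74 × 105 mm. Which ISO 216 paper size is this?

Aspect ratio 105/74 ≈ 1.419 — close to the ISO √2 ≈ 1.414.
In the A-series (A0 area = 1 m²): A7 = 74 × 105 mm.

A7 (74 × 105 mm)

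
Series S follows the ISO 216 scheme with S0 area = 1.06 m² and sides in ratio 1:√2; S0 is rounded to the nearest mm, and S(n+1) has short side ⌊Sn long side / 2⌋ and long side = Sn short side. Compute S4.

216 × 306 mm

Let S0's short side be w mm. w · w√2 = 1.06 m² = 1,060,000 mm², so w ≈ 865.8 mm and w√2 ≈ 1224.4 mm → S0 = 866 × 1224 mm.
S1: ⌊1224/2⌋ × 866 = 612 × 866 mm
S2: ⌊866/2⌋ × 612 = 433 × 612 mm
S3: ⌊612/2⌋ × 433 = 306 × 433 mm
S4: ⌊433/2⌋ × 306 = 216 × 306 mm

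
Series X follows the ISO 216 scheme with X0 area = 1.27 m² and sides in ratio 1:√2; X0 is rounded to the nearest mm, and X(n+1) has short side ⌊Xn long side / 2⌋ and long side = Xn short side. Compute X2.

474 × 670 mm

Let X0's short side be w mm. w · w√2 = 1.27 m² = 1,270,000 mm², so w ≈ 947.6 mm and w√2 ≈ 1340.2 mm → X0 = 948 × 1340 mm.
X1: ⌊1340/2⌋ × 948 = 670 × 948 mm
X2: ⌊948/2⌋ × 670 = 474 × 670 mm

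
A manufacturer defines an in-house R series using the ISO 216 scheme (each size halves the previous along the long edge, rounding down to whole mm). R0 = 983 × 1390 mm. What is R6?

122 × 173 mm

R1 = 695 × 983 mm (from R0 by 1 halving).
R2: ⌊983/2⌋ × 695 = 491 × 695 mm
R3: ⌊695/2⌋ × 491 = 347 × 491 mm
R4: ⌊491/2⌋ × 347 = 245 × 347 mm
R5: ⌊347/2⌋ × 245 = 173 × 245 mm
R6: ⌊245/2⌋ × 173 = 122 × 173 mm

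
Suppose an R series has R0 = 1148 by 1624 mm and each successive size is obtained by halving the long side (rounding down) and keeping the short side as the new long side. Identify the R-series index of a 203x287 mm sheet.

R0: 1148 × 1624 mm
R1: 812 × 1148 mm
R2: 574 × 812 mm
R3: 406 × 574 mm
R4: 287 × 406 mm
R5: 203 × 287 mm
R6: 143 × 203 mm
→ matches R5.

R5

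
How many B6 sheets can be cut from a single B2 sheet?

Each ISO step halves the sheet: 1 × B2 → 2 × B3 → 4 × B4 → 8 × B5 → …
From B2 to B6 is 4 halving steps: 2^4 = 16.

16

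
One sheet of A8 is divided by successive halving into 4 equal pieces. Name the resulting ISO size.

A10

4 = 2^2, so 2 halving steps.
A8 → A9 → … → A10 after 2 steps.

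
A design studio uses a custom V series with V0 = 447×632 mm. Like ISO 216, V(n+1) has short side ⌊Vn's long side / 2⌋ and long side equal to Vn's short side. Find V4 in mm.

V1: ⌊632/2⌋ × 447 = 316 × 447 mm
V2: ⌊447/2⌋ × 316 = 223 × 316 mm
V3: ⌊316/2⌋ × 223 = 158 × 223 mm
V4: ⌊223/2⌋ × 158 = 111 × 158 mm

111 × 158 mm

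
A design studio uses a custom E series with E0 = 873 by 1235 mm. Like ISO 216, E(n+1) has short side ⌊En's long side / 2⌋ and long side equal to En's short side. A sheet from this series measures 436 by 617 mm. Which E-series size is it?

E2

E0: 873 × 1235 mm
E1: 617 × 873 mm
E2: 436 × 617 mm
E3: 308 × 436 mm
→ matches E2.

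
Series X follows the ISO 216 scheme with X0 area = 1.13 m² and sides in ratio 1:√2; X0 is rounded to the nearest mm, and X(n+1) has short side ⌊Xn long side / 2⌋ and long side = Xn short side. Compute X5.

Let X0's short side be w mm. w · w√2 = 1.13 m² = 1,130,000 mm², so w ≈ 893.9 mm and w√2 ≈ 1264.1 mm → X0 = 894 × 1264 mm.
X1: ⌊1264/2⌋ × 894 = 632 × 894 mm
X2: ⌊894/2⌋ × 632 = 447 × 632 mm
X3: ⌊632/2⌋ × 447 = 316 × 447 mm
X4: ⌊447/2⌋ × 316 = 223 × 316 mm
X5: ⌊316/2⌋ × 223 = 158 × 223 mm

158 × 223 mm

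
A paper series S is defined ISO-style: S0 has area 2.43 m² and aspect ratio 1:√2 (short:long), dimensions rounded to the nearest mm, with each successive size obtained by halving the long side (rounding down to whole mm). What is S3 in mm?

Let S0's short side be w mm. w · w√2 = 2.43 m² = 2,430,000 mm², so w ≈ 1310.8 mm and w√2 ≈ 1853.8 mm → S0 = 1311 × 1854 mm.
S1: ⌊1854/2⌋ × 1311 = 927 × 1311 mm
S2: ⌊1311/2⌋ × 927 = 655 × 927 mm
S3: ⌊927/2⌋ × 655 = 463 × 655 mm

463 × 655 mm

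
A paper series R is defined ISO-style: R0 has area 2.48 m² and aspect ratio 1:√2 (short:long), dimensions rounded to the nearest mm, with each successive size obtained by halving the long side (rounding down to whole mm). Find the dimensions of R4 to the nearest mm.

331 × 468 mm

Let R0's short side be w mm. w · w√2 = 2.48 m² = 2,480,000 mm², so w ≈ 1324.2 mm and w√2 ≈ 1872.8 mm → R0 = 1324 × 1873 mm.
R1: ⌊1873/2⌋ × 1324 = 936 × 1324 mm
R2: ⌊1324/2⌋ × 936 = 662 × 936 mm
R3: ⌊936/2⌋ × 662 = 468 × 662 mm
R4: ⌊662/2⌋ × 468 = 331 × 468 mm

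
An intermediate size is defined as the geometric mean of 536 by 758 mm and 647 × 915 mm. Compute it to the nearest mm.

589 × 833 mm

Short side: √(536 · 647) = √346792 ≈ 588.9 → 589 mm
Long side: √(758 · 915) = √693570 ≈ 832.8 → 833 mm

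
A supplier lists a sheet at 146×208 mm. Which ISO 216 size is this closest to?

Aspect ratio 208/146 ≈ 1.425 — close to the ISO √2 ≈ 1.414.
In the A-series (A0 area = 1 m²): A5 = 148 × 210 mm.
Off by 4 mm total — nearest standard size.

A5 (148 × 210 mm)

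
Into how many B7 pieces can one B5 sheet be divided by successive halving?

Each ISO step halves the sheet: 1 × B5 → 2 × B6 → 4 × B7
From B5 to B7 is 2 halving steps: 2^2 = 4.

4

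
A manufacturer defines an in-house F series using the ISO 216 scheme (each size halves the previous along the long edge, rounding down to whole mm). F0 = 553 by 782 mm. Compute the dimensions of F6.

F1 = 391 × 553 mm (from F0 by 1 halving).
F2: ⌊553/2⌋ × 391 = 276 × 391 mm
F3: ⌊391/2⌋ × 276 = 195 × 276 mm
F4: ⌊276/2⌋ × 195 = 138 × 195 mm
F5: ⌊195/2⌋ × 138 = 97 × 138 mm
F6: ⌊138/2⌋ × 97 = 69 × 97 mm

69 × 97 mm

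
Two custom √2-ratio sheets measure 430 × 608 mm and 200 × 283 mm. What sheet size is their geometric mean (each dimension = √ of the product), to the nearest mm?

Short side: √(430 · 200) = √86000 ≈ 293.3 → 293 mm
Long side: √(608 · 283) = √172064 ≈ 414.8 → 415 mm

293 × 415 mm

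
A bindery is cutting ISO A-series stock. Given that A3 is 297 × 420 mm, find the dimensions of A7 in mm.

74 × 105 mm

A4: ⌊420/2⌋ × 297 = 210 × 297 mm
A5: ⌊297/2⌋ × 210 = 148 × 210 mm
A6: ⌊210/2⌋ × 148 = 105 × 148 mm
A7: ⌊148/2⌋ × 105 = 74 × 105 mm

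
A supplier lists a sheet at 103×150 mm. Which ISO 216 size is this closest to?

Aspect ratio 150/103 ≈ 1.456 (ISO target is √2 ≈ 1.414).
In the A-series (A0 area = 1 m²): A6 = 105 × 148 mm.
Off by 4 mm total — nearest standard size.

A6 (105 × 148 mm)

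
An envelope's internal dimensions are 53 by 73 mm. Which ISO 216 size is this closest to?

A8 (52 × 74 mm)

Aspect ratio 73/53 ≈ 1.377 (ISO target is √2 ≈ 1.414).
In the A-series (A0 area = 1 m²): A8 = 52 × 74 mm.
Off by 2 mm total — nearest standard size.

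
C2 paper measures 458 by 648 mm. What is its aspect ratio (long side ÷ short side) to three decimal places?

1.415

648 / 458 = 1.415
Matches √2 ≈ 1.414 — the ISO 216 defining ratio.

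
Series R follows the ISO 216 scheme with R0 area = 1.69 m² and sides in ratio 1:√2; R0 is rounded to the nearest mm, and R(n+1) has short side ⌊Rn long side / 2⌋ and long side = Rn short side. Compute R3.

386 × 546 mm

Let R0's short side be w mm. w · w√2 = 1.69 m² = 1,690,000 mm², so w ≈ 1093.2 mm and w√2 ≈ 1546.0 mm → R0 = 1093 × 1546 mm.
R1: ⌊1546/2⌋ × 1093 = 773 × 1093 mm
R2: ⌊1093/2⌋ × 773 = 546 × 773 mm
R3: ⌊773/2⌋ × 546 = 386 × 546 mm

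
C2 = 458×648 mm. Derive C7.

C3: ⌊648/2⌋ × 458 = 324 × 458 mm
C4: ⌊458/2⌋ × 324 = 229 × 324 mm
C5: ⌊324/2⌋ × 229 = 162 × 229 mm
C6: ⌊229/2⌋ × 162 = 114 × 162 mm
C7: ⌊162/2⌋ × 114 = 81 × 114 mm

81 × 114 mm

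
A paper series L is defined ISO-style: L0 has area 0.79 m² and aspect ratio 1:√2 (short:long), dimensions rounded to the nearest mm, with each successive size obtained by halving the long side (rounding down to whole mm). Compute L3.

264 × 373 mm

Let L0's short side be w mm. w · w√2 = 0.79 m² = 790,000 mm², so w ≈ 747.4 mm and w√2 ≈ 1057.0 mm → L0 = 747 × 1057 mm.
L1: ⌊1057/2⌋ × 747 = 528 × 747 mm
L2: ⌊747/2⌋ × 528 = 373 × 528 mm
L3: ⌊528/2⌋ × 373 = 264 × 373 mm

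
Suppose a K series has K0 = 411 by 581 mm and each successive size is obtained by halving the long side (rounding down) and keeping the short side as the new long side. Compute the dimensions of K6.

51 × 72 mm

K1: ⌊581/2⌋ × 411 = 290 × 411 mm
K2: ⌊411/2⌋ × 290 = 205 × 290 mm
K3: ⌊290/2⌋ × 205 = 145 × 205 mm
K4: ⌊205/2⌋ × 145 = 102 × 145 mm
K5: ⌊145/2⌋ × 102 = 72 × 102 mm
K6: ⌊102/2⌋ × 72 = 51 × 72 mm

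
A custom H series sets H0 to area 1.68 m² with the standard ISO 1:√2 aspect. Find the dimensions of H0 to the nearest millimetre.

Let the short side be w mm. Then w · w√2 = 1.68 m² = 1,680,000 mm².
w² = 1,680,000/√2, so w ≈ 1089.9 mm; long side = w√2 ≈ 1541.4 mm.

1090 × 1541 mm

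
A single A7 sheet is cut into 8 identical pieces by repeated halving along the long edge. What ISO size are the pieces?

8 = 2^3, so 3 halving steps.
A7 → A8 → … → A10 after 3 steps.

A10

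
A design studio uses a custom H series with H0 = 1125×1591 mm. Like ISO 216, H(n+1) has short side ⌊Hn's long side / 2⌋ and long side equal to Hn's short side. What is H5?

198 × 281 mm

H1 = 795 × 1125 mm (from H0 by 1 halving).
H2: ⌊1125/2⌋ × 795 = 562 × 795 mm
H3: ⌊795/2⌋ × 562 = 397 × 562 mm
H4: ⌊562/2⌋ × 397 = 281 × 397 mm
H5: ⌊397/2⌋ × 281 = 198 × 281 mm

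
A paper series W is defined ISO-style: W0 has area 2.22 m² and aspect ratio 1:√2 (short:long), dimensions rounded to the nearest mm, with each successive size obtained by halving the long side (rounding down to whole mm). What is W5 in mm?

221 × 313 mm

Let W0's short side be w mm. w · w√2 = 2.22 m² = 2,220,000 mm², so w ≈ 1252.9 mm and w√2 ≈ 1771.9 mm → W0 = 1253 × 1772 mm.
W1: ⌊1772/2⌋ × 1253 = 886 × 1253 mm
W2: ⌊1253/2⌋ × 886 = 626 × 886 mm
W3: ⌊886/2⌋ × 626 = 443 × 626 mm
W4: ⌊626/2⌋ × 443 = 313 × 443 mm
W5: ⌊443/2⌋ × 313 = 221 × 313 mm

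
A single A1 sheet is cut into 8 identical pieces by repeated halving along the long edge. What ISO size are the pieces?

8 = 2^3, so 3 halving steps.
A1 → A2 → … → A4 after 3 steps.

A4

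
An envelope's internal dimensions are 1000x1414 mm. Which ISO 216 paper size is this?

Aspect ratio 1414/1000 ≈ 1.414 — close to the ISO √2 ≈ 1.414.
In the B-series (B0 = 1000 × 1414 mm): B0 = 1000 × 1414 mm.

B0 (1000 × 1414 mm)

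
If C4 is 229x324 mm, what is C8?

C5: ⌊324/2⌋ × 229 = 162 × 229 mm
C6: ⌊229/2⌋ × 162 = 114 × 162 mm
C7: ⌊162/2⌋ × 114 = 81 × 114 mm
C8: ⌊114/2⌋ × 81 = 57 × 81 mm

57 × 81 mm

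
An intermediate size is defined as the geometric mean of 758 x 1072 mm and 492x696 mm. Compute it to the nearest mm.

611 × 864 mm

Short side: √(758 · 492) = √372936 ≈ 610.7 → 611 mm
Long side: √(1072 · 696) = √746112 ≈ 863.8 → 864 mm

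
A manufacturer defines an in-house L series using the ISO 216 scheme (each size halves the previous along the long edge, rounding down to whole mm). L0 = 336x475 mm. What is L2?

L1: ⌊475/2⌋ × 336 = 237 × 336 mm
L2: ⌊336/2⌋ × 237 = 168 × 237 mm

168 × 237 mm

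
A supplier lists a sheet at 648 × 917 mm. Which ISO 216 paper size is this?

C1 (648 × 917 mm)

Aspect ratio 917/648 ≈ 1.415 — close to the ISO √2 ≈ 1.414.
In the C-series (envelope sizes, between A and B): C1 = 648 × 917 mm.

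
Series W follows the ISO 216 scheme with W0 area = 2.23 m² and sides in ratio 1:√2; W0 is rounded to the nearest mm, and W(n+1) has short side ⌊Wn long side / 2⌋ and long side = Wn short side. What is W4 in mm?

Let W0's short side be w mm. w · w√2 = 2.23 m² = 2,230,000 mm², so w ≈ 1255.7 mm and w√2 ≈ 1775.9 mm → W0 = 1256 × 1776 mm.
W1: ⌊1776/2⌋ × 1256 = 888 × 1256 mm
W2: ⌊1256/2⌋ × 888 = 628 × 888 mm
W3: ⌊888/2⌋ × 628 = 444 × 628 mm
W4: ⌊628/2⌋ × 444 = 314 × 444 mm

314 × 444 mm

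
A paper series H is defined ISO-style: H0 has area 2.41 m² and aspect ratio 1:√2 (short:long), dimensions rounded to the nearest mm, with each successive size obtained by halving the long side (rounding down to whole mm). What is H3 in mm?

Let H0's short side be w mm. w · w√2 = 2.41 m² = 2,410,000 mm², so w ≈ 1305.4 mm and w√2 ≈ 1846.1 mm → H0 = 1305 × 1846 mm.
H1: ⌊1846/2⌋ × 1305 = 923 × 1305 mm
H2: ⌊1305/2⌋ × 923 = 652 × 923 mm
H3: ⌊923/2⌋ × 652 = 461 × 652 mm

461 × 652 mm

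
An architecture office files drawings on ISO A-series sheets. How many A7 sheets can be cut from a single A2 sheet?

32

A2 = 420 × 594 mm; A7 = 74 × 105 mm.
Each halving step doubles the count; 5 steps from A2 to A7.
2^5 = 32.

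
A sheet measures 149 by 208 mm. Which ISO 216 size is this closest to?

Aspect ratio 208/149 ≈ 1.396 (ISO target is √2 ≈ 1.414).
In the A-series (A0 area = 1 m²): A5 = 148 × 210 mm.
Off by 3 mm total — nearest standard size.

A5 (148 × 210 mm)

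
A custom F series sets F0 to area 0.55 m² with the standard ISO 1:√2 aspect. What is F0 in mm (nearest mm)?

Let the short side be w mm. Then w · w√2 = 0.55 m² = 550,000 mm².
w² = 550,000/√2, so w ≈ 623.6 mm; long side = w√2 ≈ 881.9 mm.

624 × 882 mm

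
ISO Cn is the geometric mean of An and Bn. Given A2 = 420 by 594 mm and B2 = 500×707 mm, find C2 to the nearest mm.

Short side: √(420 · 500) = √210000 ≈ 458.3 → 458 mm
Long side: √(594 · 707) = √419958 ≈ 648.0 → 648 mm

458 × 648 mm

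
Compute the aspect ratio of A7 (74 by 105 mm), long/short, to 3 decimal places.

105 / 74 = 1.419
ISO 216 targets √2 ≈ 1.414; the +0.005 deviation is from mm rounding.

1.419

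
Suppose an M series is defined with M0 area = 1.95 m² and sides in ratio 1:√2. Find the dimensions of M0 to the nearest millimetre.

Let the short side be w mm. Then w · w√2 = 1.95 m² = 1,950,000 mm².
w² = 1,950,000/√2, so w ≈ 1174.2 mm; long side = w√2 ≈ 1660.6 mm.

1174 × 1661 mm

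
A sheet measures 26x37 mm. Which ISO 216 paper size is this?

A10 (26 × 37 mm)

Aspect ratio 37/26 ≈ 1.423 — close to the ISO √2 ≈ 1.414.
In the A-series (A0 area = 1 m²): A10 = 26 × 37 mm.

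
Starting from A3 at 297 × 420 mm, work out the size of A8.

52 × 74 mm

A4: ⌊420/2⌋ × 297 = 210 × 297 mm
A5: ⌊297/2⌋ × 210 = 148 × 210 mm
A6: ⌊210/2⌋ × 148 = 105 × 148 mm
A7: ⌊148/2⌋ × 105 = 74 × 105 mm
A8: ⌊105/2⌋ × 74 = 52 × 74 mm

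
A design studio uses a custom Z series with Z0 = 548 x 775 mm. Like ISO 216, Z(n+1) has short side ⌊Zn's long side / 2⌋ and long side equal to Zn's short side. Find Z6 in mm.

Z1: ⌊775/2⌋ × 548 = 387 × 548 mm
Z2: ⌊548/2⌋ × 387 = 274 × 387 mm
Z3: ⌊387/2⌋ × 274 = 193 × 274 mm
Z4: ⌊274/2⌋ × 193 = 137 × 193 mm
Z5: ⌊193/2⌋ × 137 = 96 × 137 mm
Z6: ⌊137/2⌋ × 96 = 68 × 96 mm

68 × 96 mm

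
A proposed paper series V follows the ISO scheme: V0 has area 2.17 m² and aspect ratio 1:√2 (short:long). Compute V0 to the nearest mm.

Let the short side be w mm. Then w · w√2 = 2.17 m² = 2,170,000 mm².
w² = 2,170,000/√2, so w ≈ 1238.7 mm; long side = w√2 ≈ 1751.8 mm.

1239 × 1752 mm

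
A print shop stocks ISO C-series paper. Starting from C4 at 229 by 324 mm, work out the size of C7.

81 × 114 mm

C5: ⌊324/2⌋ × 229 = 162 × 229 mm
C6: ⌊229/2⌋ × 162 = 114 × 162 mm
C7: ⌊162/2⌋ × 114 = 81 × 114 mm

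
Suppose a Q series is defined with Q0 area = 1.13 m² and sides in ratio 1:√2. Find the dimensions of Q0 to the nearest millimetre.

894 × 1264 mm

Let the short side be w mm. Then w · w√2 = 1.13 m² = 1,130,000 mm².
w² = 1,130,000/√2, so w ≈ 893.9 mm; long side = w√2 ≈ 1264.1 mm.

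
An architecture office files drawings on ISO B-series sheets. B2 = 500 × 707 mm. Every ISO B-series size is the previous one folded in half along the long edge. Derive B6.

125 × 176 mm

B3: ⌊707/2⌋ × 500 = 353 × 500 mm
B4: ⌊500/2⌋ × 353 = 250 × 353 mm
B5: ⌊353/2⌋ × 250 = 176 × 250 mm
B6: ⌊250/2⌋ × 176 = 125 × 176 mm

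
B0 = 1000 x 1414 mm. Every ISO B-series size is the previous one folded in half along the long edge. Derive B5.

176 × 250 mm

B1: ⌊1414/2⌋ × 1000 = 707 × 1000 mm
B2: ⌊1000/2⌋ × 707 = 500 × 707 mm
B3: ⌊707/2⌋ × 500 = 353 × 500 mm
B4: ⌊500/2⌋ × 353 = 250 × 353 mm
B5: ⌊353/2⌋ × 250 = 176 × 250 mm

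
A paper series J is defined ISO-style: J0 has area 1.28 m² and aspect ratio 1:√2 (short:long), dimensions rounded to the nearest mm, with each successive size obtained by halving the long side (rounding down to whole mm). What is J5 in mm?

Let J0's short side be w mm. w · w√2 = 1.28 m² = 1,280,000 mm², so w ≈ 951.4 mm and w√2 ≈ 1345.4 mm → J0 = 951 × 1345 mm.
J1: ⌊1345/2⌋ × 951 = 672 × 951 mm
J2: ⌊951/2⌋ × 672 = 475 × 672 mm
J3: ⌊672/2⌋ × 475 = 336 × 475 mm
J4: ⌊475/2⌋ × 336 = 237 × 336 mm
J5: ⌊336/2⌋ × 237 = 168 × 237 mm

168 × 237 mm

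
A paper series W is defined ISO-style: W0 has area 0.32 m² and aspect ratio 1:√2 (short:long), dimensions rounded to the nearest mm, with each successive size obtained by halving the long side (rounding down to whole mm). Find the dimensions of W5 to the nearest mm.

84 × 119 mm

Let W0's short side be w mm. w · w√2 = 0.32 m² = 320,000 mm², so w ≈ 475.7 mm and w√2 ≈ 672.7 mm → W0 = 476 × 673 mm.
W1: ⌊673/2⌋ × 476 = 336 × 476 mm
W2: ⌊476/2⌋ × 336 = 238 × 336 mm
W3: ⌊336/2⌋ × 238 = 168 × 238 mm
W4: ⌊238/2⌋ × 168 = 119 × 168 mm
W5: ⌊168/2⌋ × 119 = 84 × 119 mm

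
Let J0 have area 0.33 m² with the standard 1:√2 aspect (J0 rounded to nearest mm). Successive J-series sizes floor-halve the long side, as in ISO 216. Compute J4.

Let J0's short side be w mm. w · w√2 = 0.33 m² = 330,000 mm², so w ≈ 483.1 mm and w√2 ≈ 683.1 mm → J0 = 483 × 683 mm.
J1: ⌊683/2⌋ × 483 = 341 × 483 mm
J2: ⌊483/2⌋ × 341 = 241 × 341 mm
J3: ⌊341/2⌋ × 241 = 170 × 241 mm
J4: ⌊241/2⌋ × 170 = 120 × 170 mm

120 × 170 mm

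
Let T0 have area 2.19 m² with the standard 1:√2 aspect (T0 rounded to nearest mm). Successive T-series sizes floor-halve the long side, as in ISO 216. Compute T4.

Let T0's short side be w mm. w · w√2 = 2.19 m² = 2,190,000 mm², so w ≈ 1244.4 mm and w√2 ≈ 1759.9 mm → T0 = 1244 × 1760 mm.
T1: ⌊1760/2⌋ × 1244 = 880 × 1244 mm
T2: ⌊1244/2⌋ × 880 = 622 × 880 mm
T3: ⌊880/2⌋ × 622 = 440 × 622 mm
T4: ⌊622/2⌋ × 440 = 311 × 440 mm

311 × 440 mm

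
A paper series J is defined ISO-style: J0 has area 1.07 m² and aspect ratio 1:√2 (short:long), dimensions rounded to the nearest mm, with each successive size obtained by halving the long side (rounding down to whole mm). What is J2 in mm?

Let J0's short side be w mm. w · w√2 = 1.07 m² = 1,070,000 mm², so w ≈ 869.8 mm and w√2 ≈ 1230.1 mm → J0 = 870 × 1230 mm.
J1: ⌊1230/2⌋ × 870 = 615 × 870 mm
J2: ⌊870/2⌋ × 615 = 435 × 615 mm

435 × 615 mm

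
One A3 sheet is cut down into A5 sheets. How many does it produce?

A3 = 297 × 420 mm; A5 = 148 × 210 mm.
Each halving step doubles the count; 2 steps from A3 to A5.
2^2 = 4.

4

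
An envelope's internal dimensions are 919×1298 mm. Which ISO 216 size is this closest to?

Aspect ratio 1298/919 ≈ 1.412 — close to the ISO √2 ≈ 1.414.
In the C-series (envelope sizes, between A and B): C0 = 917 × 1297 mm.
Off by 3 mm total — nearest standard size.

C0 (917 × 1297 mm)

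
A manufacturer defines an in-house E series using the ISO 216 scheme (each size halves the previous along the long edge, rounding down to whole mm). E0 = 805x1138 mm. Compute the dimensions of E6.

100 × 142 mm

E1 = 569 × 805 mm (from E0 by 1 halving).
E2: ⌊805/2⌋ × 569 = 402 × 569 mm
E3: ⌊569/2⌋ × 402 = 284 × 402 mm
E4: ⌊402/2⌋ × 284 = 201 × 284 mm
E5: ⌊284/2⌋ × 201 = 142 × 201 mm
E6: ⌊201/2⌋ × 142 = 100 × 142 mm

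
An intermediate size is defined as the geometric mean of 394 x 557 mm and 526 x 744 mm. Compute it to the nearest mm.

455 × 644 mm

Short side: √(394 · 526) = √207244 ≈ 455.2 → 455 mm
Long side: √(557 · 744) = √414408 ≈ 643.7 → 644 mm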